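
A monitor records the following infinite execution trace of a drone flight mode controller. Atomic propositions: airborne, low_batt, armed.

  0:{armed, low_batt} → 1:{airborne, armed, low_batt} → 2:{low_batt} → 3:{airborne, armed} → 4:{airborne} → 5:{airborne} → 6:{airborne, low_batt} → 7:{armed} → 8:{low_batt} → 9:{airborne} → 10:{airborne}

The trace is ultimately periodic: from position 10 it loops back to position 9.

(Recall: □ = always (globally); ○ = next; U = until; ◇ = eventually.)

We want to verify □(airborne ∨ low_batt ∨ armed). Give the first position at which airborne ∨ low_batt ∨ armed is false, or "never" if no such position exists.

never

airborne ∨ low_batt ∨ armed holds at every position 0..10, and those are all the positions the trace ever visits, so the invariant □(airborne ∨ low_batt ∨ armed) is never violated.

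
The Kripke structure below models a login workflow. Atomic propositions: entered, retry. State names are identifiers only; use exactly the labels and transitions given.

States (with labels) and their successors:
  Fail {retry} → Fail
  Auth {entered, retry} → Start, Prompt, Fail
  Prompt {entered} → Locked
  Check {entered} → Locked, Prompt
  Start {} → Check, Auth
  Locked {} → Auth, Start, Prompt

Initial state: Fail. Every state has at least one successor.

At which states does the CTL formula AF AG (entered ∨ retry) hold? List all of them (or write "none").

States satisfying AG (entered ∨ retry): {Fail}.
States satisfying AF AG (entered ∨ retry): {Fail}.

{Fail}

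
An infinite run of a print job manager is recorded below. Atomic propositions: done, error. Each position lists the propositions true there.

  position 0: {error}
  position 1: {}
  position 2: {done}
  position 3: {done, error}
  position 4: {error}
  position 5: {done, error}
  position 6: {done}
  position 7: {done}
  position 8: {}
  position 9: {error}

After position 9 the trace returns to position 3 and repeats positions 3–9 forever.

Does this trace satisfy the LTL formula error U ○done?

Walking from position 0: ○done first holds at position 1, and error holds at every earlier position along the way, so error U ○done holds.

Yes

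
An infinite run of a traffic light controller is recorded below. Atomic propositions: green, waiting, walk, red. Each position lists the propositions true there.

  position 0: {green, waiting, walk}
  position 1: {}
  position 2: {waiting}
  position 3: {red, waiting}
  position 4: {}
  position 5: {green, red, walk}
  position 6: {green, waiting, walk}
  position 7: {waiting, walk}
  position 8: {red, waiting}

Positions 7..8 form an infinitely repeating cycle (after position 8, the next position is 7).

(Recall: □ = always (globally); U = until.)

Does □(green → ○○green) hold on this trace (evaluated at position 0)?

green → ○○green must hold at every position from 0 onward. It fails at position 0, so □(green → ○○green) is false.
Positions where green holds: 0, 5, 6.
Check ○○green at each: 0→fails, 5→fails, 6→fails.

Violated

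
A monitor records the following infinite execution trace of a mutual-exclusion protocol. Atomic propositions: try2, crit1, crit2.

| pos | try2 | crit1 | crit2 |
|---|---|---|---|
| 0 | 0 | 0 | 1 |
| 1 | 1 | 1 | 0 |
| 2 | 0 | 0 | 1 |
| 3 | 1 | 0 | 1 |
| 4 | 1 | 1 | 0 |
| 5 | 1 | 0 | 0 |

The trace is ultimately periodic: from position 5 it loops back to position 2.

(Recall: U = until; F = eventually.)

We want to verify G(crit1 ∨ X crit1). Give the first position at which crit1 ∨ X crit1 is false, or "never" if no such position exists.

Check crit1 ∨ X crit1 at each position in order: 0 ✓, 1 ✓.
At position 2 the labels are {crit2} and the next position 3 has {crit2, try2}, so crit1 ∨ X crit1 is false there. This is the first violation.

2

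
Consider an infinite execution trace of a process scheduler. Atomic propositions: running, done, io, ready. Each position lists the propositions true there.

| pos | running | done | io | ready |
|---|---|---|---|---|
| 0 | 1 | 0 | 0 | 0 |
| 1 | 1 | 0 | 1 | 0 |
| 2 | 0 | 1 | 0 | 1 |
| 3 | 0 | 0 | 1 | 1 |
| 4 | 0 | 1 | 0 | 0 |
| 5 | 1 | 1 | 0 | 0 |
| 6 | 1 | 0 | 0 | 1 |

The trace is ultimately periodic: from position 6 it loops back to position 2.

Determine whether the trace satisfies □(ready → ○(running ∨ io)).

Does not hold

ready → ○(running ∨ io) must hold at every position from 0 onward. It fails at position 3, so □(ready → ○(running ∨ io)) is false.
Positions where ready holds: 2, 3, 6.
Check ○(running ∨ io) at each: 2→ok, 3→fails, 6→fails.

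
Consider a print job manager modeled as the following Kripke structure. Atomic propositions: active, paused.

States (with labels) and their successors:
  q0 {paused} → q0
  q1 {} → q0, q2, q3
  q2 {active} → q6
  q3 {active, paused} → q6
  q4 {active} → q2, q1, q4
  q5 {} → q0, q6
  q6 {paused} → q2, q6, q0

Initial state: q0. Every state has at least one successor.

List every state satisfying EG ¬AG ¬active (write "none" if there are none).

States satisfying ¬AG ¬active: {q1, q2, q3, q4, q5, q6}.
States satisfying EG ¬AG ¬active: {q1, q2, q3, q4, q5, q6}.

{q1, q2, q3, q4, q5, q6}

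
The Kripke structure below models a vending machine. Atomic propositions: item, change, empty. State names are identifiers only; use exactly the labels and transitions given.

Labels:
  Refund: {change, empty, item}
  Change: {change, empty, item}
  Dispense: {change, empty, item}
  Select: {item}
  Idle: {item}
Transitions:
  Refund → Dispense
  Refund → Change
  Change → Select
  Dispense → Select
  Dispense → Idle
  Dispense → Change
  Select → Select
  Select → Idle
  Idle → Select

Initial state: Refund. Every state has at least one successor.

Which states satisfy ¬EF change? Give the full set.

{Select, Idle}

States satisfying change: {Refund, Change, Dispense}.
States satisfying EF change: {Refund, Change, Dispense}.
States satisfying ¬EF change: {Select, Idle}.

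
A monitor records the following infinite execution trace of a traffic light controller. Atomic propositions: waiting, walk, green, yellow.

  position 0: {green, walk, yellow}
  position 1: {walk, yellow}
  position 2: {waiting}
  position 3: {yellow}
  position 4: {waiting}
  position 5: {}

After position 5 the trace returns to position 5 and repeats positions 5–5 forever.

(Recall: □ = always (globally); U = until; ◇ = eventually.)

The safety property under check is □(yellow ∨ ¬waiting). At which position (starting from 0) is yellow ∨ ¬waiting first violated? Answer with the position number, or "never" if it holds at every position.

2

Check yellow ∨ ¬waiting at each position in order: 0 ✓, 1 ✓.
At position 2 the labels are {waiting}, so yellow ∨ ¬waiting is false there. This is the first violation.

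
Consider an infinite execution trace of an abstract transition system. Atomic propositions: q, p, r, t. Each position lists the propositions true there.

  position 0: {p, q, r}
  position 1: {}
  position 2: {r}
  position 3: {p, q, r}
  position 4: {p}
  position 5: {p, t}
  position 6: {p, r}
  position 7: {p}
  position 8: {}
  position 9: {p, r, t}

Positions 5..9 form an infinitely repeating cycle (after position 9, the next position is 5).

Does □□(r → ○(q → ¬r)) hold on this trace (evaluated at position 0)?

□(r → ○(q → ¬r)) must hold at every position from 0 onward. It fails at position 0, so □□(r → ○(q → ¬r)) is false.

No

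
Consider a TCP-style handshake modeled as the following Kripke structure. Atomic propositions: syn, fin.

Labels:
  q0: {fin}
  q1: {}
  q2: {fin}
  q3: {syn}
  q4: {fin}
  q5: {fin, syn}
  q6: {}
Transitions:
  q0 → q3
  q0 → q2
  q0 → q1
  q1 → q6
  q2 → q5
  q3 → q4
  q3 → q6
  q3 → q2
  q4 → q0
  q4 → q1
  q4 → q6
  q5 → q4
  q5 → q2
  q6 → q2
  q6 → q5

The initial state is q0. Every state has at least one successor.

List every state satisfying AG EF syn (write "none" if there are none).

States satisfying EF syn: {q0, q1, q2, q3, q4, q5, q6}.
States satisfying AG EF syn: {q0, q1, q2, q3, q4, q5, q6}.

{q0, q1, q2, q3, q4, q5, q6}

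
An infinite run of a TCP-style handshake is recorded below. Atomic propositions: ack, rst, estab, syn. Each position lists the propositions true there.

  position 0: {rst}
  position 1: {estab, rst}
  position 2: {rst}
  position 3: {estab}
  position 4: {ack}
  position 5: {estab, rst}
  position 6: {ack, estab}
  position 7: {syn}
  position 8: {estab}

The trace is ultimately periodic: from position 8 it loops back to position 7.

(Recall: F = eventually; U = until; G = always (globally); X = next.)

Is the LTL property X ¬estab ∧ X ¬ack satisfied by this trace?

No

The position after 0 is 1; ¬estab is false there.
The position after 0 is 1; ¬ack is true there.
At position 0: X ¬estab is false; X ¬ack is true; so X ¬estab ∧ X ¬ack is false.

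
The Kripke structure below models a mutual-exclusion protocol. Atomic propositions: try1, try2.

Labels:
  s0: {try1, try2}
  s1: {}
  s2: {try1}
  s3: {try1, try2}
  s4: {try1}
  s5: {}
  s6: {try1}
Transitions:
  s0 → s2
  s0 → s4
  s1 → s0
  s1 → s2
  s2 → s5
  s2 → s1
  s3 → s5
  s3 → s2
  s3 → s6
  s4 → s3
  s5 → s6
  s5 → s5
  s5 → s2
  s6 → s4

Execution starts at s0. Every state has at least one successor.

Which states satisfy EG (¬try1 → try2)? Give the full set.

States satisfying ¬try1 → try2: {s0, s2, s3, s4, s6}.
States satisfying EG (¬try1 → try2): {s0, s3, s4, s6}.

{s0, s3, s4, s6}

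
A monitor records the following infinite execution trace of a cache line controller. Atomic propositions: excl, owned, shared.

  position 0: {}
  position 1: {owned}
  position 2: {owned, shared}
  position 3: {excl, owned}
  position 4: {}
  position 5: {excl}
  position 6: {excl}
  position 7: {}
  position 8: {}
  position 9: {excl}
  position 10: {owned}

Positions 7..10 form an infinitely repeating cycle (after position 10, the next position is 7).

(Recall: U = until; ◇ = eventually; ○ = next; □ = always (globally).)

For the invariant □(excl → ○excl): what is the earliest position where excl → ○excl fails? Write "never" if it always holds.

3

Check excl → ○excl at each position in order: 0 ✓, 1 ✓, 2 ✓.
At position 3 the labels are {excl, owned} and the next position 4 has {}, so excl → ○excl is false there. This is the first violation.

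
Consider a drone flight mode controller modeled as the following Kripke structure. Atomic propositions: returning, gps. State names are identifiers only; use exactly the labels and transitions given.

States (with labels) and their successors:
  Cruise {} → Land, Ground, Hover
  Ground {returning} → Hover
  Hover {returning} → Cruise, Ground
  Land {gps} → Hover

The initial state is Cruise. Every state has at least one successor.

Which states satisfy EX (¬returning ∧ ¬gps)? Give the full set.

States satisfying ¬returning ∧ ¬gps: {Cruise}.
States satisfying EX (¬returning ∧ ¬gps): {Hover}.

{Hover}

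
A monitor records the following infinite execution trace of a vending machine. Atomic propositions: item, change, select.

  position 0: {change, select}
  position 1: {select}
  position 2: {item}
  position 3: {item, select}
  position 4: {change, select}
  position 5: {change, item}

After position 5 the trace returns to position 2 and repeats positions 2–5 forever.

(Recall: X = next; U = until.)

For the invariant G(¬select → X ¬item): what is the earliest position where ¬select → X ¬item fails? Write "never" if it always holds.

Check ¬select → X ¬item at each position in order: 0 ✓, 1 ✓.
At position 2 the labels are {item} and the next position 3 has {item, select}, so ¬select → X ¬item is false there. This is the first violation.

2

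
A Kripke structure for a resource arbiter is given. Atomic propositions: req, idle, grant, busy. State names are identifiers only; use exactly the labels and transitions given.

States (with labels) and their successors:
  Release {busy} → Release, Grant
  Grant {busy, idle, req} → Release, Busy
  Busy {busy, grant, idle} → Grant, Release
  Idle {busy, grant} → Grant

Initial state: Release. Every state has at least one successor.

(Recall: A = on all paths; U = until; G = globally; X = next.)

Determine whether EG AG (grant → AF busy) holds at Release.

States satisfying AG (grant → AF busy): {Release, Grant, Busy, Idle}.
States satisfying EG AG (grant → AF busy): {Release, Grant, Busy, Idle}.
Release ∈ Sat(EG AG (grant → AF busy)).

Holds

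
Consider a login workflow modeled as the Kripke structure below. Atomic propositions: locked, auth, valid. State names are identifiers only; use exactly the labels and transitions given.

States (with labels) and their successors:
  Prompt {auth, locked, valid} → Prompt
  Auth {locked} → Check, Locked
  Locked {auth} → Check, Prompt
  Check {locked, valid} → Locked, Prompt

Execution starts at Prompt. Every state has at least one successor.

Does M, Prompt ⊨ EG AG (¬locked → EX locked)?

Satisfied

States satisfying AG (¬locked → EX locked): {Prompt, Auth, Locked, Check}.
States satisfying EG AG (¬locked → EX locked): {Prompt, Auth, Locked, Check}.
Prompt ∈ Sat(EG AG (¬locked → EX locked)).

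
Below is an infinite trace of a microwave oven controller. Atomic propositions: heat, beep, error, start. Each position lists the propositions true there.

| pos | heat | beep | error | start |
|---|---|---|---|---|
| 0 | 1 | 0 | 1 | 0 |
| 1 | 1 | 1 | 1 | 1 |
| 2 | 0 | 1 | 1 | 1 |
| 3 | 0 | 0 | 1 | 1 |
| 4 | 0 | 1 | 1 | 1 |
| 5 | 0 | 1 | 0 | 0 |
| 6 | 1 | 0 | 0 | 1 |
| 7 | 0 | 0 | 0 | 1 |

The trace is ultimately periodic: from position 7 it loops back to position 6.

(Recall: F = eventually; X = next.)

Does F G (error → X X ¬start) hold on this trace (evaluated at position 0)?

Yes

G (error → X X ¬start) holds at position 5, which is reachable from 0, so F G (error → X X ¬start) holds.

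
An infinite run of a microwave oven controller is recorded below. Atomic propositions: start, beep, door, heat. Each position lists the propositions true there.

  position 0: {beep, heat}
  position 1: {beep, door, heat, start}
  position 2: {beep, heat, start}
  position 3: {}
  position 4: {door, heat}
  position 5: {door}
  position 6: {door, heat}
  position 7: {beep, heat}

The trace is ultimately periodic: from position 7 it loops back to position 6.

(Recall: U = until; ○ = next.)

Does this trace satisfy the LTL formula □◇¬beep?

◇¬beep holds at every position 0..7, and those are all positions ever visited, so □◇¬beep holds.

Holds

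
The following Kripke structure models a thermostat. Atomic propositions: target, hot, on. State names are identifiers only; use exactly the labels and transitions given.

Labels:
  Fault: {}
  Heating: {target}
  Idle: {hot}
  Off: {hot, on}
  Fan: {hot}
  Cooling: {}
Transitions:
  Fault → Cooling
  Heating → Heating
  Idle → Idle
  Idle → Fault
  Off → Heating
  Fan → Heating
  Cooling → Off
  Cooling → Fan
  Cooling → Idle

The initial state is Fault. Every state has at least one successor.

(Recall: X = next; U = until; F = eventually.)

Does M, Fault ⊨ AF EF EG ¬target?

States satisfying EF EG ¬target: {Fault, Idle, Cooling}.
States satisfying AF EF EG ¬target: {Fault, Idle, Cooling}.
Fault ∈ Sat(AF EF EG ¬target).

Satisfied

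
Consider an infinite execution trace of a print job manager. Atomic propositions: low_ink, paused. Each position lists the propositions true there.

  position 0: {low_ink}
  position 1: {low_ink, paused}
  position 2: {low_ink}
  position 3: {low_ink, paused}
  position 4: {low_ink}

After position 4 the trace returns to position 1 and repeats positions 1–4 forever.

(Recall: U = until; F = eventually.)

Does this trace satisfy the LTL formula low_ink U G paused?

Does not hold

G paused never holds along the trace, so low_ink U G paused is false.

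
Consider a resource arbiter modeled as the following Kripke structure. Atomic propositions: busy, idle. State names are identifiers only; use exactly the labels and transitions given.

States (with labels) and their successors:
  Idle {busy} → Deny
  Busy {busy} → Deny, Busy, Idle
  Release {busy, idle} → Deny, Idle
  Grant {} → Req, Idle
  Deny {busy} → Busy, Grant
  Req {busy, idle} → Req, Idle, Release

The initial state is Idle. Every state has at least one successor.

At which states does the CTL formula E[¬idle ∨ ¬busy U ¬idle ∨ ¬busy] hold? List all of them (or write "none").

States satisfying ¬idle ∨ ¬busy: {Idle, Busy, Grant, Deny}.
States satisfying E[¬idle ∨ ¬busy U ¬idle ∨ ¬busy]: {Idle, Busy, Grant, Deny}.

{Idle, Busy, Grant, Deny}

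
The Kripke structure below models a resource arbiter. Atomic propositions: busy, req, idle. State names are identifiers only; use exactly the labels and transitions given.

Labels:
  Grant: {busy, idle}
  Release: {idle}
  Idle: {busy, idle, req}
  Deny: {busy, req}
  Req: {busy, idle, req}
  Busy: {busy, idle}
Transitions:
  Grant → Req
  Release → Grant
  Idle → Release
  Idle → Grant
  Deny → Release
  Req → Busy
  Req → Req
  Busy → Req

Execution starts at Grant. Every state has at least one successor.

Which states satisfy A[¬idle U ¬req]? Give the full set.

States satisfying ¬idle: {Deny}.
States satisfying ¬req: {Grant, Release, Busy}.
States satisfying A[¬idle U ¬req]: {Grant, Release, Deny, Busy}.

{Grant, Release, Deny, Busy}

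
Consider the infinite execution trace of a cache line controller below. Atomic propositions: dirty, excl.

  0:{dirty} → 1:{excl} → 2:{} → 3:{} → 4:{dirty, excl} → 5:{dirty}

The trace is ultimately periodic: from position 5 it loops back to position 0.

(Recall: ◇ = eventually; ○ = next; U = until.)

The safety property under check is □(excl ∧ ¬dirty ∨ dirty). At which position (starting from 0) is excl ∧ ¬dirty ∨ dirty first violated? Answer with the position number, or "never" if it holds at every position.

Check excl ∧ ¬dirty ∨ dirty at each position in order: 0 ✓, 1 ✓.
At position 2 the labels are {}, so excl ∧ ¬dirty ∨ dirty is false there. This is the first violation.

2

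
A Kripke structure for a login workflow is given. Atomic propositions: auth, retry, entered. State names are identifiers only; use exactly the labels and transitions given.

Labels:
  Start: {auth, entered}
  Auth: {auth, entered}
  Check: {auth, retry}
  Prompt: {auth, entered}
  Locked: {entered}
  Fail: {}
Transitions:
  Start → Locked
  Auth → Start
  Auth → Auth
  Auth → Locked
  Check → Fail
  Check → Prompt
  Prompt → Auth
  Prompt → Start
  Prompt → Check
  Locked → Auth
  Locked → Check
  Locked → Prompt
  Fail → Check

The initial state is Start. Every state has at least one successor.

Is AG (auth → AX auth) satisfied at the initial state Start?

Does not hold

States satisfying auth → AX auth: {Prompt, Locked, Fail}.
States satisfying AG (auth → AX auth): ∅.
Auth is reachable from Start and violates auth → AX auth, so AG fails at Start.
Start ∉ Sat(AG (auth → AX auth)).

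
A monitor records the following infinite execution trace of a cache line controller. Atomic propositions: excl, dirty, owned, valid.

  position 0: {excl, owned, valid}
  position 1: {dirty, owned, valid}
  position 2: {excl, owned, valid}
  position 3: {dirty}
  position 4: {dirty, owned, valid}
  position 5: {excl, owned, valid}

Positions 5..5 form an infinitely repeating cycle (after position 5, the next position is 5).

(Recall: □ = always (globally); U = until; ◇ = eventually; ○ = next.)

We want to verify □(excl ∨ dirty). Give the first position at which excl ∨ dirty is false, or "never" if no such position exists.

excl ∨ dirty holds at every position 0..5, and those are all the positions the trace ever visits, so the invariant □(excl ∨ dirty) is never violated.

never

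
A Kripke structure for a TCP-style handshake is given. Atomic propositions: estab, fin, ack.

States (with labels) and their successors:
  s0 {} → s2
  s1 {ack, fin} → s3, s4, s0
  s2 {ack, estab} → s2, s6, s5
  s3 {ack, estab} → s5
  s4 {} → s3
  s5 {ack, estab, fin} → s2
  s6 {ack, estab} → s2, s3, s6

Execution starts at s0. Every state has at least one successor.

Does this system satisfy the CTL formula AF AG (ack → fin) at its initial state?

States satisfying AG (ack → fin): ∅.
States satisfying AF AG (ack → fin): ∅.
There is a path from s0 along which AG (ack → fin) never holds.
s0 ∉ Sat(AF AG (ack → fin)).

Violated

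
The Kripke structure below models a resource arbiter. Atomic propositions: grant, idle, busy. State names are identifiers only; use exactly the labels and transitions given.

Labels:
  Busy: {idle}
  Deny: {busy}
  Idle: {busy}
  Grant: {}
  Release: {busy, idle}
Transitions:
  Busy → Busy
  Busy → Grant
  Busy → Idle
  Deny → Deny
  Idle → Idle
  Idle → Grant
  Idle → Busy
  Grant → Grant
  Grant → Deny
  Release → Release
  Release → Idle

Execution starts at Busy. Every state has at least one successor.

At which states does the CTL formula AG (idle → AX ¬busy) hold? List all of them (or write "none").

States satisfying idle → AX ¬busy: {Deny, Idle, Grant}.
States satisfying AG (idle → AX ¬busy): {Deny, Grant}.

{Deny, Grant}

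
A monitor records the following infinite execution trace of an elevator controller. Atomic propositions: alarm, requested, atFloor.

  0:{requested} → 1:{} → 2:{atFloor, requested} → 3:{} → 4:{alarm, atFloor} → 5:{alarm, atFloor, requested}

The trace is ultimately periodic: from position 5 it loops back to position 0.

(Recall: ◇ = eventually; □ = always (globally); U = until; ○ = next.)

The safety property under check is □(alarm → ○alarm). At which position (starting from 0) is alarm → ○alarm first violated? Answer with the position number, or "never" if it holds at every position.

Check alarm → ○alarm at each position in order: 0 ✓, 1 ✓, 2 ✓, 3 ✓, 4 ✓.
At position 5 the labels are {alarm, atFloor, requested} and the next position 0 has {requested}, so alarm → ○alarm is false there. This is the first violation.

5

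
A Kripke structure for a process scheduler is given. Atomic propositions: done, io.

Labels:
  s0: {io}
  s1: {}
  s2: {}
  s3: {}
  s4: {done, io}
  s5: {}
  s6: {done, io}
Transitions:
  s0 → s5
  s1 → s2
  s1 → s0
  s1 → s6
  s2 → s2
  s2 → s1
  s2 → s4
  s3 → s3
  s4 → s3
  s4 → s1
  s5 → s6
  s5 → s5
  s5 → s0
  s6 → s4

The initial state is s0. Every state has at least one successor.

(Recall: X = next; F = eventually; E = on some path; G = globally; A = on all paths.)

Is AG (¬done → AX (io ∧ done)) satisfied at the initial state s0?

States satisfying ¬done → AX (io ∧ done): {s4, s6}.
States satisfying AG (¬done → AX (io ∧ done)): ∅.
s0 is reachable from s0 and violates ¬done → AX (io ∧ done), so AG fails at s0.
s0 ∉ Sat(AG (¬done → AX (io ∧ done))).

No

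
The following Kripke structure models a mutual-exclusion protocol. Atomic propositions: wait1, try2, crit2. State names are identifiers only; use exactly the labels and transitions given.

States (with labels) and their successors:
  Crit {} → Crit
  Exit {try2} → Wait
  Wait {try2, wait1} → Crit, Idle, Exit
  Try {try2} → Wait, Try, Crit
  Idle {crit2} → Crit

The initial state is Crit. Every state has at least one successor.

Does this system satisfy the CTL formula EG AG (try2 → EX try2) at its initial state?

States satisfying AG (try2 → EX try2): {Crit, Exit, Wait, Try, Idle}.
States satisfying EG AG (try2 → EX try2): {Crit, Exit, Wait, Try, Idle}.
Crit ∈ Sat(EG AG (try2 → EX try2)).

Yes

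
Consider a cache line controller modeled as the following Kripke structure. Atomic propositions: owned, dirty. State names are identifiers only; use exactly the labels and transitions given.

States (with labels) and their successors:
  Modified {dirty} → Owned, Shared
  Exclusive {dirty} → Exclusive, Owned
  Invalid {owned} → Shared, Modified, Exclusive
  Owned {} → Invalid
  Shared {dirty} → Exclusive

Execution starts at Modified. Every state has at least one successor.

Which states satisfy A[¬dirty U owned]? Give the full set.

States satisfying ¬dirty: {Invalid, Owned}.
States satisfying owned: {Invalid}.
States satisfying A[¬dirty U owned]: {Invalid, Owned}.

{Invalid, Owned}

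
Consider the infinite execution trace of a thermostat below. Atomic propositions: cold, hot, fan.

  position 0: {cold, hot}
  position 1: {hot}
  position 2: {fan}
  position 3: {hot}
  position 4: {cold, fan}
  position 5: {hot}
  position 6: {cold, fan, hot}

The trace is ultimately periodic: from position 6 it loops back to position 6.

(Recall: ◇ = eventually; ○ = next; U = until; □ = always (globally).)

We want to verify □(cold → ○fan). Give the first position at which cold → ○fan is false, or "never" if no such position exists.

0

At position 0 the labels are {cold, hot} and the next position 1 has {hot}, so cold → ○fan is false there. This is the first violation.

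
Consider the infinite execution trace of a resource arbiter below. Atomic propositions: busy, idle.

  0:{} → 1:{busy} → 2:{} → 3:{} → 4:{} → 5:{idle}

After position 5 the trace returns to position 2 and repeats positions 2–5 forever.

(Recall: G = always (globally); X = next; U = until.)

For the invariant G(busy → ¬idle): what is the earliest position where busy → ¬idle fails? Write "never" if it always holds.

busy → ¬idle holds at every position 0..5, and those are all the positions the trace ever visits, so the invariant G(busy → ¬idle) is never violated.

never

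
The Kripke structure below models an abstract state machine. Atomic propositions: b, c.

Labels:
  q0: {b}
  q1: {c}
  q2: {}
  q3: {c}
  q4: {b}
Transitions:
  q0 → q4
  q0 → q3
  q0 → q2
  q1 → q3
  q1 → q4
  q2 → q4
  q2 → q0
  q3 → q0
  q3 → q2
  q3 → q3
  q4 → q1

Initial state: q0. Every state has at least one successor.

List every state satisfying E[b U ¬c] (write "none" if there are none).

{q0, q2, q4}

States satisfying b: {q0, q4}.
States satisfying ¬c: {q0, q2, q4}.
States satisfying E[b U ¬c]: {q0, q2, q4}.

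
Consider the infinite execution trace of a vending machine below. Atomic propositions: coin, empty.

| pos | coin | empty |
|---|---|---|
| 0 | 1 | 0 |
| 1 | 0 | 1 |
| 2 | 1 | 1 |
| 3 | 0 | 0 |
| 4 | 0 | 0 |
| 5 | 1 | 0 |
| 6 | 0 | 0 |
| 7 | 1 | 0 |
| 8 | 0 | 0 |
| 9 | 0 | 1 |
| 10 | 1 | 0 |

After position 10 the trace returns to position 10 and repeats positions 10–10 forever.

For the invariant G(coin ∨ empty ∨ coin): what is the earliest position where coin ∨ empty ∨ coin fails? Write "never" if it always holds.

Check coin ∨ empty ∨ coin at each position in order: 0 ✓, 1 ✓, 2 ✓.
At position 3 the labels are {}, so coin ∨ empty ∨ coin is false there. This is the first violation.

3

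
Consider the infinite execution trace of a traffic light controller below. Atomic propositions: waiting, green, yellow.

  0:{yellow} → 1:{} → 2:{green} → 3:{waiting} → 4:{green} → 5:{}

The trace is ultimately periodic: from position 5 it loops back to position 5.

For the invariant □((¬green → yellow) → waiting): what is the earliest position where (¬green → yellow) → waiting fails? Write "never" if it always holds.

0

At position 0 the labels are {yellow}, so (¬green → yellow) → waiting is false there. This is the first violation.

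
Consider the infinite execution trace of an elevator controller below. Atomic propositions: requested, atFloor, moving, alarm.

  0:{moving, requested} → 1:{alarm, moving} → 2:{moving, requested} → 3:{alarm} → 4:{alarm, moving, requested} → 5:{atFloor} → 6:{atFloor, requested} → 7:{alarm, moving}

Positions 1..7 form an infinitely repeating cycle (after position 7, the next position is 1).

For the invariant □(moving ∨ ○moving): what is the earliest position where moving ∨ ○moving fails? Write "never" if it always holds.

Check moving ∨ ○moving at each position in order: 0 ✓, 1 ✓, 2 ✓, 3 ✓, 4 ✓.
At position 5 the labels are {atFloor} and the next position 6 has {atFloor, requested}, so moving ∨ ○moving is false there. This is the first violation.

5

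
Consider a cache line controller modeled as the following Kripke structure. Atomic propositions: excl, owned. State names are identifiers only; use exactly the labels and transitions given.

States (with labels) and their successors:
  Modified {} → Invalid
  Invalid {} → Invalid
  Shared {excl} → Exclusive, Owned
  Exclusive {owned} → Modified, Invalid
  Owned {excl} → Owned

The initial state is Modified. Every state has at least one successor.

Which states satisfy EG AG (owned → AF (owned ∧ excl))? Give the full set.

States satisfying AG (owned → AF (owned ∧ excl)): {Modified, Invalid, Owned}.
States satisfying EG AG (owned → AF (owned ∧ excl)): {Modified, Invalid, Owned}.

{Modified, Invalid, Owned}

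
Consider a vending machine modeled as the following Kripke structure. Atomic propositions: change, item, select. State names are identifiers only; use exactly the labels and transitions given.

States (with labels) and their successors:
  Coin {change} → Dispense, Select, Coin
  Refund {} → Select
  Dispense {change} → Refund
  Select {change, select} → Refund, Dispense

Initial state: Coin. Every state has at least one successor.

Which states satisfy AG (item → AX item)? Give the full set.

{Coin, Refund, Dispense, Select}

States satisfying item → AX item: {Coin, Refund, Dispense, Select}.
States satisfying AG (item → AX item): {Coin, Refund, Dispense, Select}.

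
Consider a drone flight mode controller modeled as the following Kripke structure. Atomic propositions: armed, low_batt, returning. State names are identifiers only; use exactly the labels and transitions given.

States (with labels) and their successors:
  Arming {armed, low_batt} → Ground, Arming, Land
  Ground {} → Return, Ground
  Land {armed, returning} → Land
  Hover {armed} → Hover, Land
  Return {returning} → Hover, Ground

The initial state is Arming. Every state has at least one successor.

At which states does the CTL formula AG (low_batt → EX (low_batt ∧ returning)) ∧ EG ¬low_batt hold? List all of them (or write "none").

States satisfying low_batt → EX (low_batt ∧ returning): {Ground, Land, Hover, Return}.
States satisfying AG (low_batt → EX (low_batt ∧ returning)): {Ground, Land, Hover, Return}.
States satisfying ¬low_batt: {Ground, Land, Hover, Return}.
States satisfying EG ¬low_batt: {Ground, Land, Hover, Return}.
States satisfying AG (low_batt → EX (low_batt ∧ returning)) ∧ EG ¬low_batt: {Ground, Land, Hover, Return}.

{Ground, Land, Hover, Return}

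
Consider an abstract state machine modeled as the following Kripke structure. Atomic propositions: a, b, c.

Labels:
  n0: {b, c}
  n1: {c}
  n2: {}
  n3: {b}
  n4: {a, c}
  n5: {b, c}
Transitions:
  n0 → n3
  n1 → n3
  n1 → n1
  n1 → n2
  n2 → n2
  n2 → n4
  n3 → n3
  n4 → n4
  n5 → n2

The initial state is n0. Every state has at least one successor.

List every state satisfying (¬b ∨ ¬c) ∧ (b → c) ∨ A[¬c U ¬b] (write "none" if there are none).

States satisfying ¬b: {n1, n2, n4}.
States satisfying ¬c: {n2, n3}.
States satisfying ¬b ∨ ¬c: {n1, n2, n3, n4}.
States satisfying b → c: {n0, n1, n2, n4, n5}.
States satisfying (¬b ∨ ¬c) ∧ (b → c): {n1, n2, n4}.
States satisfying A[¬c U ¬b]: {n1, n2, n4}.
States satisfying (¬b ∨ ¬c) ∧ (b → c) ∨ A[¬c U ¬b]: {n1, n2, n4}.

{n1, n2, n4}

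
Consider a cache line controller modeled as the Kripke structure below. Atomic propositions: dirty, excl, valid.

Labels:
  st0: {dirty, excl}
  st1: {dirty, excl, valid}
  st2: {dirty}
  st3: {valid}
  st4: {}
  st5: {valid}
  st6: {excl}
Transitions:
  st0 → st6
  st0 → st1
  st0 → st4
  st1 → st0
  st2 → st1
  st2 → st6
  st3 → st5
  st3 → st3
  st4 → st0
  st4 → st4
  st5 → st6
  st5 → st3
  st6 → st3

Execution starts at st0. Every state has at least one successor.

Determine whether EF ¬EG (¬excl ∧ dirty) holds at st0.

States satisfying ¬EG (¬excl ∧ dirty): {st0, st1, st2, st3, st4, st5, st6}.
States satisfying EF ¬EG (¬excl ∧ dirty): {st0, st1, st2, st3, st4, st5, st6}.
Some path from st0 reaches a state where ¬EG (¬excl ∧ dirty) holds.
st0 ∈ Sat(EF ¬EG (¬excl ∧ dirty)).

Yes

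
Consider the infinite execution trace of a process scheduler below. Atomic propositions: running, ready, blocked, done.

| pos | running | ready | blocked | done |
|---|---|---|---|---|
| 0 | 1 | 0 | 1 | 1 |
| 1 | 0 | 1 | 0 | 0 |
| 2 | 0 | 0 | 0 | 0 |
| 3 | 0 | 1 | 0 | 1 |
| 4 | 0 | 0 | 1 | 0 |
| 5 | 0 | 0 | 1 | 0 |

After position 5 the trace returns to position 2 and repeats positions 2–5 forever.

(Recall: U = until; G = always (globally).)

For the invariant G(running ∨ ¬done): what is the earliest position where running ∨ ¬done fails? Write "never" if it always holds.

3

Check running ∨ ¬done at each position in order: 0 ✓, 1 ✓, 2 ✓.
At position 3 the labels are {done, ready}, so running ∨ ¬done is false there. This is the first violation.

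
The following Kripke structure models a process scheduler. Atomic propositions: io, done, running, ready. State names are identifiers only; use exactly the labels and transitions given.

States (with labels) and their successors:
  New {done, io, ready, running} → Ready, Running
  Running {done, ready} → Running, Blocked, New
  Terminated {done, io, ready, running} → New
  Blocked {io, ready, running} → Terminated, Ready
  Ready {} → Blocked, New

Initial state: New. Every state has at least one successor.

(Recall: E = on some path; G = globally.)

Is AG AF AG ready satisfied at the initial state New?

States satisfying AF AG ready: ∅.
States satisfying AG AF AG ready: ∅.
Blocked is reachable from New and violates AF AG ready, so AG fails at New.
New ∉ Sat(AG AF AG ready).

No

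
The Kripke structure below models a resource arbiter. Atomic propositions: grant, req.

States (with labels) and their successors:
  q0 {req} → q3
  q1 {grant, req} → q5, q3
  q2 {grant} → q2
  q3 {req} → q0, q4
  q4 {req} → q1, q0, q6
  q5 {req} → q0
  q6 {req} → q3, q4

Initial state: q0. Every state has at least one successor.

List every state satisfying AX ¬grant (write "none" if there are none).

States satisfying ¬grant: {q0, q3, q4, q5, q6}.
States satisfying AX ¬grant: {q0, q1, q3, q5, q6}.

{q0, q1, q3, q5, q6}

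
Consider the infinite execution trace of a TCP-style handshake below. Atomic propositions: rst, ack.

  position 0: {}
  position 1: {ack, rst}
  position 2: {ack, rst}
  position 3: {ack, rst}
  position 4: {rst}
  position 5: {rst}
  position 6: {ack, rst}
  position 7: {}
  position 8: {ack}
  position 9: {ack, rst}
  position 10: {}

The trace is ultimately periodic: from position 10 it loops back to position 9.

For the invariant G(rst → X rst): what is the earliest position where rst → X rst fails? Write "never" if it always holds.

6

Check rst → X rst at each position in order: 0 ✓, 1 ✓, 2 ✓, 3 ✓, 4 ✓, 5 ✓.
At position 6 the labels are {ack, rst} and the next position 7 has {}, so rst → X rst is false there. This is the first violation.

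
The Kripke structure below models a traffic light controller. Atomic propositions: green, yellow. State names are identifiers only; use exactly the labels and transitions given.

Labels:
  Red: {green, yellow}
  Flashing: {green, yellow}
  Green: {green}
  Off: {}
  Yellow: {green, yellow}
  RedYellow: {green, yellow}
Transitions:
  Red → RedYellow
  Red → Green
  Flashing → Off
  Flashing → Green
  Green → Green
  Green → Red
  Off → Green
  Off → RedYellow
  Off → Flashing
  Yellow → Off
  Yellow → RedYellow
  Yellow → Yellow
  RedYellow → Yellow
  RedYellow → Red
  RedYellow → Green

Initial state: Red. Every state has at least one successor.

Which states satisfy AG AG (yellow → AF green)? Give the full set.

{Red, Flashing, Green, Off, Yellow, RedYellow}

States satisfying AG (yellow → AF green): {Red, Flashing, Green, Off, Yellow, RedYellow}.
States satisfying AG AG (yellow → AF green): {Red, Flashing, Green, Off, Yellow, RedYellow}.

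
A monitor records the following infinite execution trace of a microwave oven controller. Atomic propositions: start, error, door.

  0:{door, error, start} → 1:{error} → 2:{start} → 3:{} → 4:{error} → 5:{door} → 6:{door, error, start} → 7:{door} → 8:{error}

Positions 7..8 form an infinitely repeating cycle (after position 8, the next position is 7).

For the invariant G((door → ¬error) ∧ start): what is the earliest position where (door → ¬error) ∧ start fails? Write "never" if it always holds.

0

At position 0 the labels are {door, error, start}, so (door → ¬error) ∧ start is false there. This is the first violation.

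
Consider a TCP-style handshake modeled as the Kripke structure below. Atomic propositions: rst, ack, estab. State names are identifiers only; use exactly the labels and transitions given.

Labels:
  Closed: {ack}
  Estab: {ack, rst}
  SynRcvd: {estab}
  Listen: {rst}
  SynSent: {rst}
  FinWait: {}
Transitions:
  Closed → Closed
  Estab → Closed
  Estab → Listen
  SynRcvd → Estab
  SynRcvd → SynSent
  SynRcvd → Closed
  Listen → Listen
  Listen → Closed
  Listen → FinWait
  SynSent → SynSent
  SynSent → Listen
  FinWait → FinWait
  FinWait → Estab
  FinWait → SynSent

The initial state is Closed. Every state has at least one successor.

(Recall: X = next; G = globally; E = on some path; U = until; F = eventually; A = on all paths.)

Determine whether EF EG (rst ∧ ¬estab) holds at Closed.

States satisfying EG (rst ∧ ¬estab): {Estab, Listen, SynSent}.
States satisfying EF EG (rst ∧ ¬estab): {Estab, SynRcvd, Listen, SynSent, FinWait}.
No suitable path/successor from Closed witnesses the formula.
Closed ∉ Sat(EF EG (rst ∧ ¬estab)).

Does not hold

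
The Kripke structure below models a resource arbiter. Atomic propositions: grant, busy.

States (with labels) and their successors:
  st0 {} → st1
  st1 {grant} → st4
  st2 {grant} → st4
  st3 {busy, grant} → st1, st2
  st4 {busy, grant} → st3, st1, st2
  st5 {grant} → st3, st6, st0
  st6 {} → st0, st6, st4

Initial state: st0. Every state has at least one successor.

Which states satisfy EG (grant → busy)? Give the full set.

{st6}

States satisfying grant → busy: {st0, st3, st4, st6}.
States satisfying EG (grant → busy): {st6}.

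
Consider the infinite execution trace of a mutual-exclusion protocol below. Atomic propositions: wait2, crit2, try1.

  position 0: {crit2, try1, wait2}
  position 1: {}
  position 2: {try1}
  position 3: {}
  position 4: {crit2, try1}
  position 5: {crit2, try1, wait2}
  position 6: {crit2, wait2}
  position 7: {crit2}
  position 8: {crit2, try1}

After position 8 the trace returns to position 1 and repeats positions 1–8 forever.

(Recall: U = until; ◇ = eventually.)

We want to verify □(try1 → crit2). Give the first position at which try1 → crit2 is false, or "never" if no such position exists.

Check try1 → crit2 at each position in order: 0 ✓, 1 ✓.
At position 2 the labels are {try1}, so try1 → crit2 is false there. This is the first violation.

2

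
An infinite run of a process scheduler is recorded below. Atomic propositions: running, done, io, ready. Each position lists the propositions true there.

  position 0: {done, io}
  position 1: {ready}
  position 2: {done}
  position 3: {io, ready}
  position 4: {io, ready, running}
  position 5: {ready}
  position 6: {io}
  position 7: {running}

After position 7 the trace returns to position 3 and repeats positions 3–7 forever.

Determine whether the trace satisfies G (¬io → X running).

¬io → X running must hold at every position from 0 onward. It fails at position 1, so G (¬io → X running) is false.
Positions where ¬io holds: 1, 2, 5, 7.
Check X running at each: 1→fails, 2→fails, 5→fails, 7→fails.

Does not hold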